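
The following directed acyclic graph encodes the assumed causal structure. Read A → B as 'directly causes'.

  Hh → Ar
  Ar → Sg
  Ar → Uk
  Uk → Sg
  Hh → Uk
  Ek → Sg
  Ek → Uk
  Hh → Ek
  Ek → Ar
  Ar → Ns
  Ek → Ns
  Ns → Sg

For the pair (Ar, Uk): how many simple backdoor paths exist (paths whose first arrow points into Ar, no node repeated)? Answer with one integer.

A backdoor path from Ar to Uk is any simple undirected path whose first edge points into Ar (i.e. leaves Ar via a parent).
Parents of Ar: {Ek, Hh}.
Enumerating:
  P1: Ar <- Hh -> Ek -> Uk
  P2: Ar <- Hh -> Ek -> Ns -> Sg <- Uk
  P3: Ar <- Hh -> Ek -> Sg <- Uk
  P4: Ar <- Hh -> Uk
  P5: Ar <- Ek <- Hh -> Uk
  P6: Ar <- Ek -> Uk
  P7: Ar <- Ek -> Ns -> Sg <- Uk
  P8: Ar <- Ek -> Sg <- Uk
That exhausts the simple backdoor paths. Count: 8.

8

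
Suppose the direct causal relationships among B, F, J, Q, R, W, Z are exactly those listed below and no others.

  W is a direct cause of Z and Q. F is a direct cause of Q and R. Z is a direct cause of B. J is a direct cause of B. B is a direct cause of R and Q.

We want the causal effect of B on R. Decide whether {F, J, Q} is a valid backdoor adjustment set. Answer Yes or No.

No

Backdoor paths from B to R (paths whose first edge points into B):
  P1: B <- Z <- W -> Q <- F -> R
Condition 1 (no descendant of B in the set): FAILS — Q is a descendant of B.
Condition 2 (every backdoor path blocked by {F, J, Q}):
  P1: blocked at fork node F ∈ conditioning set.
{F, J, Q} does not satisfy the backdoor criterion.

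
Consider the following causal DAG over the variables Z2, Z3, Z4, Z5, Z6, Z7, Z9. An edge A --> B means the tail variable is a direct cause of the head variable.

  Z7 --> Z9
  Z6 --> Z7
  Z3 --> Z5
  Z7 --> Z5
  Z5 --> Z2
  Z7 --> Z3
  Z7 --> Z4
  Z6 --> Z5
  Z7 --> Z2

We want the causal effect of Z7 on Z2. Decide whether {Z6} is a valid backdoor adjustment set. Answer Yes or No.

Backdoor paths from Z7 to Z2 (paths whose first edge points into Z7):
  P1: Z7 <- Z6 -> Z5 -> Z2
Condition 1 (no descendant of Z7 in the set): holds — descendants of Z7 are {Z2, Z3, Z4, Z5, Z9}; none are in {Z6}.
Condition 2 (every backdoor path blocked by {Z6}):
  P1: blocked at fork node Z6 ∈ conditioning set.
{Z6} satisfies the backdoor criterion.

Yes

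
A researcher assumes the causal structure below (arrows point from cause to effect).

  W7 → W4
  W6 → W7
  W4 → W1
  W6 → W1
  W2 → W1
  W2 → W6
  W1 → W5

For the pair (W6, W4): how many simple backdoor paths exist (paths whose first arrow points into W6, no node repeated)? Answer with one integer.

1

A backdoor path from W6 to W4 is any simple undirected path whose first edge points into W6 (i.e. leaves W6 via a parent).
Parents of W6: {W2}.
Enumerating:
  P1: W6 <- W2 -> W1 <- W4
That exhausts the simple backdoor paths. Count: 1.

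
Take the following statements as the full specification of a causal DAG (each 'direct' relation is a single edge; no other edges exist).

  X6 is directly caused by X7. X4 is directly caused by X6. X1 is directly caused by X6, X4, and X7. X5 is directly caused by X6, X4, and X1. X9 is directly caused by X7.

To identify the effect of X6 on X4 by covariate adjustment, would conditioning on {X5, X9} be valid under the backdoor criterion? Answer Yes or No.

No

Backdoor paths from X6 to X4 (paths whose first edge points into X6):
  P1: X6 <- X7 -> X1 <- X4
  P2: X6 <- X7 -> X1 -> X5 <- X4
Condition 1 (no descendant of X6 in the set): FAILS — X5 is a descendant of X6.
Condition 2 (every backdoor path blocked by {X5, X9}):
  P1: open — collider(s) X1 are conditioned on (or have a conditioned descendant) and no non-collider on the path is in the set.
  P2: open — collider(s) X5 are conditioned on (or have a conditioned descendant) and no non-collider on the path is in the set.
{X5, X9} does not satisfy the backdoor criterion.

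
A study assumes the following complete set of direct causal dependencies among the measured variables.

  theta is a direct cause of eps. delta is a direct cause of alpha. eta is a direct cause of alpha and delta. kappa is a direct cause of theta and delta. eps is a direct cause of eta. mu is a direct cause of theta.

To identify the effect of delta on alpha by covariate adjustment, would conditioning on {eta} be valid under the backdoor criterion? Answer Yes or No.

Yes

Backdoor paths from delta to alpha (paths whose first edge points into delta):
  P1: delta <- kappa -> theta -> eps -> eta -> alpha
  P2: delta <- eta -> alpha
Condition 1 (no descendant of delta in the set): holds — descendants of delta are {alpha}; none are in {eta}.
Condition 2 (every backdoor path blocked by {eta}):
  P1: blocked at chain node eta ∈ conditioning set.
  P2: blocked at fork node eta ∈ conditioning set.
{eta} satisfies the backdoor criterion.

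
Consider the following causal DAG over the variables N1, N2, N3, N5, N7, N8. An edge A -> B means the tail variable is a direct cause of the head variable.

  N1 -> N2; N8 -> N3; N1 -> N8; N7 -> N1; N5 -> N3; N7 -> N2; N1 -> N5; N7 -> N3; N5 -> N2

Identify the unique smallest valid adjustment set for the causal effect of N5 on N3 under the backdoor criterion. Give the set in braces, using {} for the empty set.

{N1}

Variables eligible for adjustment (non-descendants of N5, excluding N5 and N3): {N1, N7, N8}.
Backdoor paths from N5 to N3:
  P1: N5 <- N1 <- N7 -> N3
  P2: N5 <- N1 -> N8 -> N3
  P3: N5 <- N1 -> N2 <- N7 -> N3
The empty set is not sufficient: P1 (N5 <- N1 <- N7 -> N3) has no collider blocking it and no conditioned non-collider, so it is open.
Try {N1}:
  P1: blocked at chain node N1 ∈ conditioning set.
  P2: blocked at fork node N1 ∈ conditioning set.
  P3: blocked at fork node N1 ∈ conditioning set.
{N1} contains no descendant of N5 and blocks every backdoor path.
No other singleton works — e.g. {N7} leaves P2 open — so {N1} is the unique smallest valid adjustment set.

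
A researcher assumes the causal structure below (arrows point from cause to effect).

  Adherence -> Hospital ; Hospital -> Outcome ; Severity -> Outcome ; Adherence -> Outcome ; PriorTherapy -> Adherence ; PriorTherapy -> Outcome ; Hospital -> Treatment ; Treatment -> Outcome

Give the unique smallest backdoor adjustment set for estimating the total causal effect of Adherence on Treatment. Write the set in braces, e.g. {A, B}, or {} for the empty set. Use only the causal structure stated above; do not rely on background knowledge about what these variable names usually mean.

{}

Variables eligible for adjustment (non-descendants of Adherence, excluding Adherence and Treatment): {PriorTherapy, Severity}.
Backdoor paths from Adherence to Treatment:
  P1: Adherence <- PriorTherapy -> Outcome <- Hospital -> Treatment
  P2: Adherence <- PriorTherapy -> Outcome <- Treatment
Each backdoor path contains an unconditioned collider, so every path is already blocked with the empty conditioning set:
  P1: blocked at collider Outcome (neither it nor any descendant is in the conditioning set).
  P2: blocked at collider Outcome (neither it nor any descendant is in the conditioning set).
The empty set is therefore the unique smallest valid set.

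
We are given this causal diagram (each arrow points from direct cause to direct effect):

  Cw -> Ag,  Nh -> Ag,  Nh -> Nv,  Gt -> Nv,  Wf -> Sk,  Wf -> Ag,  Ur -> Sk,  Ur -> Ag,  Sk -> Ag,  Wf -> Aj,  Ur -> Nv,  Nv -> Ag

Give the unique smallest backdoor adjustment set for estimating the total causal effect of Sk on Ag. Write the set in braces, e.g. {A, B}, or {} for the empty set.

{Ur, Wf}

Variables eligible for adjustment (non-descendants of Sk, excluding Sk and Ag): {Aj, Cw, Gt, Nh, Nv, Ur, Wf}.
Backdoor paths from Sk to Ag:
  P1: Sk <- Wf -> Ag
  P2: Sk <- Ur -> Nv <- Nh -> Ag
  P3: Sk <- Ur -> Nv -> Ag
  P4: Sk <- Ur -> Ag
The empty set is not sufficient: P1 (Sk <- Wf -> Ag) has no collider blocking it and no conditioned non-collider, so it is open.
Try {Ur, Wf}:
  P1: blocked at fork node Wf ∈ conditioning set.
  P2: blocked at fork node Ur ∈ conditioning set.
  P3: blocked at fork node Ur ∈ conditioning set.
  P4: blocked at fork node Ur ∈ conditioning set.
{Ur, Wf} contains no descendant of Sk and blocks every backdoor path.
Every element of {Ur, Wf} is needed (dropping Ur leaves P3 open; dropping Wf leaves P1 open), so no proper subset is valid.
Among all size-2 subsets of the eligible variables, only {Ur, Wf} blocks every backdoor path, so it is the unique smallest valid adjustment set.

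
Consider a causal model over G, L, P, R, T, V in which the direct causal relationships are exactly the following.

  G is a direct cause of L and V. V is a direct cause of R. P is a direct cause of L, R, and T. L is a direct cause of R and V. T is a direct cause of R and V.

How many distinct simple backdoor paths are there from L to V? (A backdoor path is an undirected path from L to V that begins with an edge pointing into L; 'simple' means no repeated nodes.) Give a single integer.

5

A backdoor path from L to V is any simple undirected path whose first edge points into L (i.e. leaves L via a parent).
Parents of L: {G, P}.
Enumerating:
  P1: L <- G -> V
  P2: L <- P -> T -> V
  P3: L <- P -> T -> R <- V
  P4: L <- P -> R <- T -> V
  P5: L <- P -> R <- V
That exhausts the simple backdoor paths. Count: 5.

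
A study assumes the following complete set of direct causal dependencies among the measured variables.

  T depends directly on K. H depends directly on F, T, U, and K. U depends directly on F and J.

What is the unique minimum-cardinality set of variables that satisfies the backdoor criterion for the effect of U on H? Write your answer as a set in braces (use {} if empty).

Variables eligible for adjustment (non-descendants of U, excluding U and H): {F, J, K, T}.
Backdoor paths from U to H:
  P1: U <- F -> H
The empty set is not sufficient: P1 (U <- F -> H) has no collider blocking it and no conditioned non-collider, so it is open.
Try {F}:
  P1: blocked at fork node F ∈ conditioning set.
{F} contains no descendant of U and blocks every backdoor path.
No other singleton works — e.g. {K} leaves P1 open — so {F} is the unique smallest valid adjustment set.

{F}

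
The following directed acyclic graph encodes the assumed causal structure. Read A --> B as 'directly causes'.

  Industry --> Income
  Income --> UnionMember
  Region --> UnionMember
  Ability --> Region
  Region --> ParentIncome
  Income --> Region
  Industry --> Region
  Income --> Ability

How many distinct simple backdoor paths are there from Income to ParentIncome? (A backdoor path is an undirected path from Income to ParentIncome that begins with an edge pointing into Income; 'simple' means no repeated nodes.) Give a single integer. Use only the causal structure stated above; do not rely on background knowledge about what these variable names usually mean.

A backdoor path from Income to ParentIncome is any simple undirected path whose first edge points into Income (i.e. leaves Income via a parent).
Parents of Income: {Industry}.
Enumerating:
  P1: Income <- Industry -> Region -> ParentIncome
That exhausts the simple backdoor paths. Count: 1.

1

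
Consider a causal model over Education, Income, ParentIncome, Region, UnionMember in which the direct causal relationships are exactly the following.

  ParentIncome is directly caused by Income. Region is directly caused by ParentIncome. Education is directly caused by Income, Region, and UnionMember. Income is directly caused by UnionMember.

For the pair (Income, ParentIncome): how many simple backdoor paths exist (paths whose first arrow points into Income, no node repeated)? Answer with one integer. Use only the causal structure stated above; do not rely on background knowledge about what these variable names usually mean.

1

A backdoor path from Income to ParentIncome is any simple undirected path whose first edge points into Income (i.e. leaves Income via a parent).
Parents of Income: {UnionMember}.
Enumerating:
  P1: Income <- UnionMember -> Education <- Region <- ParentIncome
That exhausts the simple backdoor paths. Count: 1.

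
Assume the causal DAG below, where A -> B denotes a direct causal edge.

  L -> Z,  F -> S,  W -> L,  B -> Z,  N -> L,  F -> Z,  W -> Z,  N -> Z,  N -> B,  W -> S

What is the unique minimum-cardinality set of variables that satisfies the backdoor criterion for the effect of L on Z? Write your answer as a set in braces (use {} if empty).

Variables eligible for adjustment (non-descendants of L, excluding L and Z): {B, F, N, S, W}.
Backdoor paths from L to Z:
  P1: L <- W -> S <- F -> Z
  P2: L <- W -> Z
  P3: L <- N -> B -> Z
  P4: L <- N -> Z
The empty set is not sufficient: P2 (L <- W -> Z) has no collider blocking it and no conditioned non-collider, so it is open.
Try {N, W}:
  P1: blocked at fork node W ∈ conditioning set.
  P2: blocked at fork node W ∈ conditioning set.
  P3: blocked at fork node N ∈ conditioning set.
  P4: blocked at fork node N ∈ conditioning set.
{N, W} contains no descendant of L and blocks every backdoor path.
Every element of {N, W} is needed (dropping N leaves P3 open; dropping W leaves P2 open), so no proper subset is valid.
Among all size-2 subsets of the eligible variables, only {N, W} blocks every backdoor path, so it is the unique smallest valid adjustment set.

{N, W}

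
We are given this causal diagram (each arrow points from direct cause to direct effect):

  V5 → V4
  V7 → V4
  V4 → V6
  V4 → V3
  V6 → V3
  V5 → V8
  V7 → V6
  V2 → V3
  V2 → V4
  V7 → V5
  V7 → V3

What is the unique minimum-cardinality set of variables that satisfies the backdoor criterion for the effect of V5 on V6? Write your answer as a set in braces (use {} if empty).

{V7}

Variables eligible for adjustment (non-descendants of V5, excluding V5 and V6): {V2, V7}.
Backdoor paths from V5 to V6:
  P1: V5 <- V7 -> V4 <- V2 -> V3 <- V6
  P2: V5 <- V7 -> V4 -> V6
  P3: V5 <- V7 -> V4 -> V3 <- V6
  P4: V5 <- V7 -> V6
  P5: V5 <- V7 -> V3 <- V2 -> V4 -> V6
  P6: V5 <- V7 -> V3 <- V4 -> V6
  P7: V5 <- V7 -> V3 <- V6
The empty set is not sufficient: P2 (V5 <- V7 -> V4 -> V6) has no collider blocking it and no conditioned non-collider, so it is open.
Try {V7}:
  P1: blocked at fork node V7 ∈ conditioning set.
  P2: blocked at fork node V7 ∈ conditioning set.
  P3: blocked at fork node V7 ∈ conditioning set.
  P4: blocked at fork node V7 ∈ conditioning set.
  P5: blocked at fork node V7 ∈ conditioning set.
  P6: blocked at fork node V7 ∈ conditioning set.
  P7: blocked at fork node V7 ∈ conditioning set.
{V7} contains no descendant of V5 and blocks every backdoor path.
No other singleton works — e.g. {V2} leaves P2 open — so {V7} is the unique smallest valid adjustment set.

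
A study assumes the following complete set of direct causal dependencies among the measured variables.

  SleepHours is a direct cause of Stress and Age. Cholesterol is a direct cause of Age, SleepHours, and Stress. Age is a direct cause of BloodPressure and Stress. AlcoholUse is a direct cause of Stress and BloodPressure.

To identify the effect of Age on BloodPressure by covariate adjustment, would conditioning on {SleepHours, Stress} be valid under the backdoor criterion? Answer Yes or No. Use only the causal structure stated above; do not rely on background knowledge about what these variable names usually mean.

Backdoor paths from Age to BloodPressure (paths whose first edge points into Age):
  P1: Age <- Cholesterol -> SleepHours -> Stress <- AlcoholUse -> BloodPressure
  P2: Age <- Cholesterol -> Stress <- AlcoholUse -> BloodPressure
  P3: Age <- SleepHours <- Cholesterol -> Stress <- AlcoholUse -> BloodPressure
  P4: Age <- SleepHours -> Stress <- AlcoholUse -> BloodPressure
Condition 1 (no descendant of Age in the set): FAILS — Stress is a descendant of Age.
Condition 2 (every backdoor path blocked by {SleepHours, Stress}):
  P1: blocked at chain node SleepHours ∈ conditioning set.
  P2: open — collider(s) Stress are conditioned on (or have a conditioned descendant) and no non-collider on the path is in the set.
  P3: blocked at chain node SleepHours ∈ conditioning set.
  P4: blocked at fork node SleepHours ∈ conditioning set.
{SleepHours, Stress} does not satisfy the backdoor criterion.

No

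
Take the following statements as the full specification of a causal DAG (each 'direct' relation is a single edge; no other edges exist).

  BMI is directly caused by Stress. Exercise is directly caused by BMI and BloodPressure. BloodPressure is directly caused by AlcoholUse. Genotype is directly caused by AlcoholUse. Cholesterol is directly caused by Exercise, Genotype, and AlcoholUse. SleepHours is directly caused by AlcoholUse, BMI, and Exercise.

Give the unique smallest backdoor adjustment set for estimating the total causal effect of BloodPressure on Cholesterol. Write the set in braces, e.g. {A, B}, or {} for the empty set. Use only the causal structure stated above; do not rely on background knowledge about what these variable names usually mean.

Variables eligible for adjustment (non-descendants of BloodPressure, excluding BloodPressure and Cholesterol): {AlcoholUse, BMI, Genotype, Stress}.
Backdoor paths from BloodPressure to Cholesterol:
  P1: BloodPressure <- AlcoholUse -> SleepHours <- BMI -> Exercise -> Cholesterol
  P2: BloodPressure <- AlcoholUse -> SleepHours <- Exercise -> Cholesterol
  P3: BloodPressure <- AlcoholUse -> Genotype -> Cholesterol
  P4: BloodPressure <- AlcoholUse -> Cholesterol
The empty set is not sufficient: P3 (BloodPressure <- AlcoholUse -> Genotype -> Cholesterol) has no collider blocking it and no conditioned non-collider, so it is open.
Try {AlcoholUse}:
  P1: blocked at fork node AlcoholUse ∈ conditioning set.
  P2: blocked at fork node AlcoholUse ∈ conditioning set.
  P3: blocked at fork node AlcoholUse ∈ conditioning set.
  P4: blocked at fork node AlcoholUse ∈ conditioning set.
{AlcoholUse} contains no descendant of BloodPressure and blocks every backdoor path.
No other singleton works — e.g. {Stress} leaves P3 open — so {AlcoholUse} is the unique smallest valid adjustment set.

{AlcoholUse}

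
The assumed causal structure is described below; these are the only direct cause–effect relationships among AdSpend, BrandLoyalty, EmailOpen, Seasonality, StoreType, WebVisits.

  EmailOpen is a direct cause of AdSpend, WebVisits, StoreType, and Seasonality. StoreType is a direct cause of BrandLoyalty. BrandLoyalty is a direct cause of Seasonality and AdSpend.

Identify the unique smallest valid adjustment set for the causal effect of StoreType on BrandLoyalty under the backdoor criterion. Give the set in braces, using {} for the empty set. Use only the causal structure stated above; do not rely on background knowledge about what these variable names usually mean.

{}

Variables eligible for adjustment (non-descendants of StoreType, excluding StoreType and BrandLoyalty): {EmailOpen, WebVisits}.
Backdoor paths from StoreType to BrandLoyalty:
  P1: StoreType <- EmailOpen -> AdSpend <- BrandLoyalty
  P2: StoreType <- EmailOpen -> Seasonality <- BrandLoyalty
Each backdoor path contains an unconditioned collider, so every path is already blocked with the empty conditioning set:
  P1: blocked at collider AdSpend (neither it nor any descendant is in the conditioning set).
  P2: blocked at collider Seasonality (neither it nor any descendant is in the conditioning set).
The empty set is therefore the unique smallest valid set.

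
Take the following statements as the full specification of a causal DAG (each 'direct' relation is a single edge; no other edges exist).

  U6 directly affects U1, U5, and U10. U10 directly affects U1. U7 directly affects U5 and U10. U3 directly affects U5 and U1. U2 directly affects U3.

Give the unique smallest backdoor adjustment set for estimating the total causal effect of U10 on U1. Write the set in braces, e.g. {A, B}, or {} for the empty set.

Variables eligible for adjustment (non-descendants of U10, excluding U10 and U1): {U2, U3, U5, U6, U7}.
Backdoor paths from U10 to U1:
  P1: U10 <- U6 -> U5 <- U3 -> U1
  P2: U10 <- U6 -> U1
  P3: U10 <- U7 -> U5 <- U6 -> U1
  P4: U10 <- U7 -> U5 <- U3 -> U1
The empty set is not sufficient: P2 (U10 <- U6 -> U1) has no collider blocking it and no conditioned non-collider, so it is open.
Try {U6}:
  P1: blocked at fork node U6 ∈ conditioning set.
  P2: blocked at fork node U6 ∈ conditioning set.
  P3: blocked at collider U5 (neither it nor any descendant is in the conditioning set).
  P4: blocked at collider U5 (neither it nor any descendant is in the conditioning set).
{U6} contains no descendant of U10 and blocks every backdoor path.
No other singleton works — e.g. {U2} leaves P2 open — so {U6} is the unique smallest valid adjustment set.

{U6}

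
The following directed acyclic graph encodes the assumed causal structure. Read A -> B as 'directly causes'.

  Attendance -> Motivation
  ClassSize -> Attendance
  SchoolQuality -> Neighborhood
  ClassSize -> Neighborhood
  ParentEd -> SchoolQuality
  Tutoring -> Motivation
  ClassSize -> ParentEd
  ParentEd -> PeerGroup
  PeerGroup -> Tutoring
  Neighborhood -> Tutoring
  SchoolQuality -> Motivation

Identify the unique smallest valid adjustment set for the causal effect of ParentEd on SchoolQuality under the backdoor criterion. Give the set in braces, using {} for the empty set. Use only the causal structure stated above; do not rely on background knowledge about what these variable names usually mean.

{}

Variables eligible for adjustment (non-descendants of ParentEd, excluding ParentEd and SchoolQuality): {Attendance, ClassSize}.
Backdoor paths from ParentEd to SchoolQuality:
  P1: ParentEd <- ClassSize -> Neighborhood <- SchoolQuality
  P2: ParentEd <- ClassSize -> Neighborhood -> Tutoring -> Motivation <- SchoolQuality
  P3: ParentEd <- ClassSize -> Attendance -> Motivation <- SchoolQuality
  P4: ParentEd <- ClassSize -> Attendance -> Motivation <- Tutoring <- Neighborhood <- SchoolQuality
Each backdoor path contains an unconditioned collider, so every path is already blocked with the empty conditioning set:
  P1: blocked at collider Neighborhood (neither it nor any descendant is in the conditioning set).
  P2: blocked at collider Motivation (neither it nor any descendant is in the conditioning set).
  P3: blocked at collider Motivation (neither it nor any descendant is in the conditioning set).
  P4: blocked at collider Motivation (neither it nor any descendant is in the conditioning set).
The empty set is therefore the unique smallest valid set.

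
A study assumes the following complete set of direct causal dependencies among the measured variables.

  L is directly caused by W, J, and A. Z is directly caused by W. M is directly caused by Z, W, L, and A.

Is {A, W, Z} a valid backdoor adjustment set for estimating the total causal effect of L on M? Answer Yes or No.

Yes

Backdoor paths from L to M (paths whose first edge points into L):
  P1: L <- A -> M
  P2: L <- W -> Z -> M
  P3: L <- W -> M
Condition 1 (no descendant of L in the set): holds — descendants of L are {M}; none are in {A, W, Z}.
Condition 2 (every backdoor path blocked by {A, W, Z}):
  P1: blocked at fork node A ∈ conditioning set.
  P2: blocked at fork node W ∈ conditioning set.
  P3: blocked at fork node W ∈ conditioning set.
{A, W, Z} satisfies the backdoor criterion.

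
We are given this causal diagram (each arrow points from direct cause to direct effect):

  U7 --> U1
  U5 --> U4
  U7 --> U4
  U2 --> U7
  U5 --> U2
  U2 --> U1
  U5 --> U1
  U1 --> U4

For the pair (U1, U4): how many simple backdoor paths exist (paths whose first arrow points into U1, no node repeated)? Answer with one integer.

A backdoor path from U1 to U4 is any simple undirected path whose first edge points into U1 (i.e. leaves U1 via a parent).
Parents of U1: {U2, U5, U7}.
Enumerating:
  P1: U1 <- U5 -> U2 -> U7 -> U4
  P2: U1 <- U5 -> U4
  P3: U1 <- U2 <- U5 -> U4
  P4: U1 <- U2 -> U7 -> U4
  P5: U1 <- U7 <- U2 <- U5 -> U4
  P6: U1 <- U7 -> U4
That exhausts the simple backdoor paths. Count: 6.

6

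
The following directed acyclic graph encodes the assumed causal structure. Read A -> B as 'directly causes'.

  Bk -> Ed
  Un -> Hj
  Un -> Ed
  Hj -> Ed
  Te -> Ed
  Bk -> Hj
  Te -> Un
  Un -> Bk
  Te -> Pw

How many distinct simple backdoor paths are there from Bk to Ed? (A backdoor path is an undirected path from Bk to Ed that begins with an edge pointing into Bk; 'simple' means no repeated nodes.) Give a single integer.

3

A backdoor path from Bk to Ed is any simple undirected path whose first edge points into Bk (i.e. leaves Bk via a parent).
Parents of Bk: {Un}.
Enumerating:
  P1: Bk <- Un <- Te -> Ed
  P2: Bk <- Un -> Hj -> Ed
  P3: Bk <- Un -> Ed
That exhausts the simple backdoor paths. Count: 3.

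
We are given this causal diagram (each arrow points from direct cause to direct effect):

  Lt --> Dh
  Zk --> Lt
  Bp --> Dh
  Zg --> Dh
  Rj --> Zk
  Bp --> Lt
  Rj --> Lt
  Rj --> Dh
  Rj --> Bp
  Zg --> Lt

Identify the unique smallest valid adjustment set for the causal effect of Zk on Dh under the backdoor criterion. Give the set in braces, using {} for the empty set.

Variables eligible for adjustment (non-descendants of Zk, excluding Zk and Dh): {Bp, Rj, Zg}.
Backdoor paths from Zk to Dh:
  P1: Zk <- Rj -> Bp -> Lt <- Zg -> Dh
  P2: Zk <- Rj -> Bp -> Lt -> Dh
  P3: Zk <- Rj -> Bp -> Dh
  P4: Zk <- Rj -> Lt <- Zg -> Dh
  P5: Zk <- Rj -> Lt <- Bp -> Dh
  P6: Zk <- Rj -> Lt -> Dh
  P7: Zk <- Rj -> Dh
The empty set is not sufficient: P2 (Zk <- Rj -> Bp -> Lt -> Dh) has no collider blocking it and no conditioned non-collider, so it is open.
Try {Rj}:
  P1: blocked at fork node Rj ∈ conditioning set.
  P2: blocked at fork node Rj ∈ conditioning set.
  P3: blocked at fork node Rj ∈ conditioning set.
  P4: blocked at fork node Rj ∈ conditioning set.
  P5: blocked at fork node Rj ∈ conditioning set.
  P6: blocked at fork node Rj ∈ conditioning set.
  P7: blocked at fork node Rj ∈ conditioning set.
{Rj} contains no descendant of Zk and blocks every backdoor path.
No other singleton works — e.g. {Zg} leaves P2 open — so {Rj} is the unique smallest valid adjustment set.

{Rj}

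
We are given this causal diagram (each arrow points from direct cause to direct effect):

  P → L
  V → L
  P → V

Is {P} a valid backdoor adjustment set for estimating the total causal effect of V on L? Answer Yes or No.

Yes

Backdoor paths from V to L (paths whose first edge points into V):
  P1: V <- P -> L
Condition 1 (no descendant of V in the set): holds — descendants of V are {L}; none are in {P}.
Condition 2 (every backdoor path blocked by {P}):
  P1: blocked at fork node P ∈ conditioning set.
{P} satisfies the backdoor criterion.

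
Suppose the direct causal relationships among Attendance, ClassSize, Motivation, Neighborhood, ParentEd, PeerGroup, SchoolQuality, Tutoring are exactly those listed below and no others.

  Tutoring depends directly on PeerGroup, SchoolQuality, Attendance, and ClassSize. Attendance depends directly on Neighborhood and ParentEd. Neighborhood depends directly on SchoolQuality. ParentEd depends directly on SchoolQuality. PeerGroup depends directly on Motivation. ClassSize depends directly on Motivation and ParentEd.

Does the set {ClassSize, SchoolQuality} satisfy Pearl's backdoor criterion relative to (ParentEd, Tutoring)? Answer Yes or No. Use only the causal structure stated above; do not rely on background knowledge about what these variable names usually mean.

No

Backdoor paths from ParentEd to Tutoring (paths whose first edge points into ParentEd):
  P1: ParentEd <- SchoolQuality -> Neighborhood -> Attendance -> Tutoring
  P2: ParentEd <- SchoolQuality -> Tutoring
Condition 1 (no descendant of ParentEd in the set): FAILS — ClassSize is a descendant of ParentEd.
Condition 2 (every backdoor path blocked by {ClassSize, SchoolQuality}):
  P1: blocked at fork node SchoolQuality ∈ conditioning set.
  P2: blocked at fork node SchoolQuality ∈ conditioning set.
{ClassSize, SchoolQuality} does not satisfy the backdoor criterion.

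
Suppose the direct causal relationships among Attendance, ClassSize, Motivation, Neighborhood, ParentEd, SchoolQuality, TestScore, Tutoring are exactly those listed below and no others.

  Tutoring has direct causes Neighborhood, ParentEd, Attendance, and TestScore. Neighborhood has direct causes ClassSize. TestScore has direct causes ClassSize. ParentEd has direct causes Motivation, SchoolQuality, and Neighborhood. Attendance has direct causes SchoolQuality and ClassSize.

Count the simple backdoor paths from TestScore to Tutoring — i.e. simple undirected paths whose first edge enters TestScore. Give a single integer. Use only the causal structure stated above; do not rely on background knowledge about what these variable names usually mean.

6

A backdoor path from TestScore to Tutoring is any simple undirected path whose first edge points into TestScore (i.e. leaves TestScore via a parent).
Parents of TestScore: {ClassSize}.
Enumerating:
  P1: TestScore <- ClassSize -> Neighborhood -> ParentEd <- SchoolQuality -> Attendance -> Tutoring
  P2: TestScore <- ClassSize -> Neighborhood -> ParentEd -> Tutoring
  P3: TestScore <- ClassSize -> Neighborhood -> Tutoring
  P4: TestScore <- ClassSize -> Attendance <- SchoolQuality -> ParentEd <- Neighborhood -> Tutoring
  P5: TestScore <- ClassSize -> Attendance <- SchoolQuality -> ParentEd -> Tutoring
  P6: TestScore <- ClassSize -> Attendance -> Tutoring
That exhausts the simple backdoor paths. Count: 6.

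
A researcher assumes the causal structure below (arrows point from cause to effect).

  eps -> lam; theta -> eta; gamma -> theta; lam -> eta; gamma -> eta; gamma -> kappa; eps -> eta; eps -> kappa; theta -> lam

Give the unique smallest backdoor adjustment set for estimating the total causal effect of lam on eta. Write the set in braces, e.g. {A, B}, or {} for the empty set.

{eps, theta}

Variables eligible for adjustment (non-descendants of lam, excluding lam and eta): {eps, gamma, kappa, theta}.
Backdoor paths from lam to eta:
  P1: lam <- eps -> eta
  P2: lam <- eps -> kappa <- gamma -> theta -> eta
  P3: lam <- eps -> kappa <- gamma -> eta
  P4: lam <- theta <- gamma -> eta
  P5: lam <- theta <- gamma -> kappa <- eps -> eta
  P6: lam <- theta -> eta
The empty set is not sufficient: P1 (lam <- eps -> eta) has no collider blocking it and no conditioned non-collider, so it is open.
Try {eps, theta}:
  P1: blocked at fork node eps ∈ conditioning set.
  P2: blocked at fork node eps ∈ conditioning set.
  P3: blocked at fork node eps ∈ conditioning set.
  P4: blocked at chain node theta ∈ conditioning set.
  P5: blocked at chain node theta ∈ conditioning set.
  P6: blocked at fork node theta ∈ conditioning set.
{eps, theta} contains no descendant of lam and blocks every backdoor path.
Every element of {eps, theta} is needed (dropping eps leaves P1 open; dropping theta leaves P4 open), so no proper subset is valid.
Among all size-2 subsets of the eligible variables, only {eps, theta} blocks every backdoor path, so it is the unique smallest valid adjustment set.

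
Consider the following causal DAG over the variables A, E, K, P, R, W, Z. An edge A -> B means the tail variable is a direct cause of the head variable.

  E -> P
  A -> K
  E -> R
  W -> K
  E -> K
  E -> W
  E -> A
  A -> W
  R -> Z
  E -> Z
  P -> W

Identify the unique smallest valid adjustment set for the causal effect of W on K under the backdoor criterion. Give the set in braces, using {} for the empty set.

Variables eligible for adjustment (non-descendants of W, excluding W and K): {A, E, P, R, Z}.
Backdoor paths from W to K:
  P1: W <- E -> A -> K
  P2: W <- E -> K
  P3: W <- A <- E -> K
  P4: W <- A -> K
  P5: W <- P <- E -> A -> K
  P6: W <- P <- E -> K
The empty set is not sufficient: P1 (W <- E -> A -> K) has no collider blocking it and no conditioned non-collider, so it is open.
Try {A, E}:
  P1: blocked at fork node E ∈ conditioning set.
  P2: blocked at fork node E ∈ conditioning set.
  P3: blocked at chain node A ∈ conditioning set.
  P4: blocked at fork node A ∈ conditioning set.
  P5: blocked at fork node E ∈ conditioning set.
  P6: blocked at fork node E ∈ conditioning set.
{A, E} contains no descendant of W and blocks every backdoor path.
Every element of {A, E} is needed (dropping A leaves P4 open; dropping E leaves P2 open), so no proper subset is valid.
Among all size-2 subsets of the eligible variables, only {A, E} blocks every backdoor path, so it is the unique smallest valid adjustment set.

{A, E}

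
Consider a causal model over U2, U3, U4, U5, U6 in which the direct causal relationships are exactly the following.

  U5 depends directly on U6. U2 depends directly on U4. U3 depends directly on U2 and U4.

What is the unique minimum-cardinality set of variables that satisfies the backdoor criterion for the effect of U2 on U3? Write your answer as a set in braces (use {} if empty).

{U4}

Variables eligible for adjustment (non-descendants of U2, excluding U2 and U3): {U4, U5, U6}.
Backdoor paths from U2 to U3:
  P1: U2 <- U4 -> U3
The empty set is not sufficient: P1 (U2 <- U4 -> U3) has no collider blocking it and no conditioned non-collider, so it is open.
Try {U4}:
  P1: blocked at fork node U4 ∈ conditioning set.
{U4} contains no descendant of U2 and blocks every backdoor path.
No other singleton works — e.g. {U6} leaves P1 open — so {U4} is the unique smallest valid adjustment set.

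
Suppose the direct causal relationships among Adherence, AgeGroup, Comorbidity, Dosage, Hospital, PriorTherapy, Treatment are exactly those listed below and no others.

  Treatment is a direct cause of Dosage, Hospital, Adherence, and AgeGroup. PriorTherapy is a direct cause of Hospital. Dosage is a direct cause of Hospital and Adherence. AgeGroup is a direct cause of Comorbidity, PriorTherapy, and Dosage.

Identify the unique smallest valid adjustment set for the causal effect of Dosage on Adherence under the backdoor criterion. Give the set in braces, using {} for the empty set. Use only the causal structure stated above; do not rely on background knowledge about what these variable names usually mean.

{Treatment}

Variables eligible for adjustment (non-descendants of Dosage, excluding Dosage and Adherence): {AgeGroup, Comorbidity, PriorTherapy, Treatment}.
Backdoor paths from Dosage to Adherence:
  P1: Dosage <- Treatment -> Adherence
  P2: Dosage <- AgeGroup <- Treatment -> Adherence
  P3: Dosage <- AgeGroup -> PriorTherapy -> Hospital <- Treatment -> Adherence
The empty set is not sufficient: P1 (Dosage <- Treatment -> Adherence) has no collider blocking it and no conditioned non-collider, so it is open.
Try {Treatment}:
  P1: blocked at fork node Treatment ∈ conditioning set.
  P2: blocked at fork node Treatment ∈ conditioning set.
  P3: blocked at collider Hospital (neither it nor any descendant is in the conditioning set).
{Treatment} contains no descendant of Dosage and blocks every backdoor path.
No other singleton works — e.g. {AgeGroup} leaves P1 open — so {Treatment} is the unique smallest valid adjustment set.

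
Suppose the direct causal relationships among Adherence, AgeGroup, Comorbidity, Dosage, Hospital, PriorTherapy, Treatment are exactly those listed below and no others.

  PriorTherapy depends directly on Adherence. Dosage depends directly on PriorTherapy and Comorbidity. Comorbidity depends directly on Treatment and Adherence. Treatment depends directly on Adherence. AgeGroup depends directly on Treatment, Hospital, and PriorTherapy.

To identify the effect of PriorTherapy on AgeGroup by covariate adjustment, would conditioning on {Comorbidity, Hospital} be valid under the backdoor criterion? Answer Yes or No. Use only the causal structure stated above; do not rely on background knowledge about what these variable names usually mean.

No

Backdoor paths from PriorTherapy to AgeGroup (paths whose first edge points into PriorTherapy):
  P1: PriorTherapy <- Adherence -> Treatment -> AgeGroup
  P2: PriorTherapy <- Adherence -> Comorbidity <- Treatment -> AgeGroup
Condition 1 (no descendant of PriorTherapy in the set): holds — descendants of PriorTherapy are {AgeGroup, Dosage}; none are in {Comorbidity, Hospital}.
Condition 2 (every backdoor path blocked by {Comorbidity, Hospital}):
  P1: open — no interior node is in the conditioning set.
  P2: open — collider(s) Comorbidity are conditioned on (or have a conditioned descendant) and no non-collider on the path is in the set.
{Comorbidity, Hospital} does not satisfy the backdoor criterion.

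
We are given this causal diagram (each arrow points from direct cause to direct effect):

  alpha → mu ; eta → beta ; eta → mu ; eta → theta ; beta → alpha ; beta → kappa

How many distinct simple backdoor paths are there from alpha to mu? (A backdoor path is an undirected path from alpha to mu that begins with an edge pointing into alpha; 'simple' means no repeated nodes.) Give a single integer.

A backdoor path from alpha to mu is any simple undirected path whose first edge points into alpha (i.e. leaves alpha via a parent).
Parents of alpha: {beta}.
Enumerating:
  P1: alpha <- beta <- eta -> mu
That exhausts the simple backdoor paths. Count: 1.

1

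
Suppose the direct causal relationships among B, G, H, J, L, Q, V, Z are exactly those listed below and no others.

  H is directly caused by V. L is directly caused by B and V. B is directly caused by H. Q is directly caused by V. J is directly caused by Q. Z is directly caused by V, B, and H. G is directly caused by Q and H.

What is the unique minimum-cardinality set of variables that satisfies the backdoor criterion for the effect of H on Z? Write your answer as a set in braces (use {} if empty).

{V}

Variables eligible for adjustment (non-descendants of H, excluding H and Z): {J, Q, V}.
Backdoor paths from H to Z:
  P1: H <- V -> Z
  P2: H <- V -> L <- B -> Z
The empty set is not sufficient: P1 (H <- V -> Z) has no collider blocking it and no conditioned non-collider, so it is open.
Try {V}:
  P1: blocked at fork node V ∈ conditioning set.
  P2: blocked at fork node V ∈ conditioning set.
{V} contains no descendant of H and blocks every backdoor path.
No other singleton works — e.g. {Q} leaves P1 open — so {V} is the unique smallest valid adjustment set.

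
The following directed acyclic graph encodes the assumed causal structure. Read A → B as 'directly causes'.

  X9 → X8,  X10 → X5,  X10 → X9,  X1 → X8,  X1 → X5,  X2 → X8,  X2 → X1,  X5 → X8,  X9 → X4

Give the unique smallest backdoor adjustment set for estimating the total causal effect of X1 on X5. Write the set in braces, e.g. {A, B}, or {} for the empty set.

Variables eligible for adjustment (non-descendants of X1, excluding X1 and X5): {X10, X2, X4, X9}.
Backdoor paths from X1 to X5:
  P1: X1 <- X2 -> X8 <- X5
  P2: X1 <- X2 -> X8 <- X9 <- X10 -> X5
Each backdoor path contains an unconditioned collider, so every path is already blocked with the empty conditioning set:
  P1: blocked at collider X8 (neither it nor any descendant is in the conditioning set).
  P2: blocked at collider X8 (neither it nor any descendant is in the conditioning set).
The empty set is therefore the unique smallest valid set.

{}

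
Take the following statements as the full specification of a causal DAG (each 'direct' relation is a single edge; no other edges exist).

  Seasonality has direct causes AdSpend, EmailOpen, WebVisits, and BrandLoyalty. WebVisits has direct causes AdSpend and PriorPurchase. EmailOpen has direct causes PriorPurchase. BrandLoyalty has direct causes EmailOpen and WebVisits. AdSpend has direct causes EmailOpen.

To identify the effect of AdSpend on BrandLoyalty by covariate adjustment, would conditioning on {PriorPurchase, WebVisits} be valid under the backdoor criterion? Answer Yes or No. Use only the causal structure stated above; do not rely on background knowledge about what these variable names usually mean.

Backdoor paths from AdSpend to BrandLoyalty (paths whose first edge points into AdSpend):
  P1: AdSpend <- EmailOpen <- PriorPurchase -> WebVisits -> BrandLoyalty
  P2: AdSpend <- EmailOpen <- PriorPurchase -> WebVisits -> Seasonality <- BrandLoyalty
  P3: AdSpend <- EmailOpen -> BrandLoyalty
  P4: AdSpend <- EmailOpen -> Seasonality <- WebVisits -> BrandLoyalty
  P5: AdSpend <- EmailOpen -> Seasonality <- BrandLoyalty
Condition 1 (no descendant of AdSpend in the set): FAILS — WebVisits is a descendant of AdSpend.
Condition 2 (every backdoor path blocked by {PriorPurchase, WebVisits}):
  P1: blocked at fork node PriorPurchase ∈ conditioning set.
  P2: blocked at fork node PriorPurchase ∈ conditioning set.
  P3: open — no interior node is in the conditioning set.
  P4: blocked at collider Seasonality (neither it nor any descendant is in the conditioning set).
  P5: blocked at collider Seasonality (neither it nor any descendant is in the conditioning set).
{PriorPurchase, WebVisits} does not satisfy the backdoor criterion.

No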